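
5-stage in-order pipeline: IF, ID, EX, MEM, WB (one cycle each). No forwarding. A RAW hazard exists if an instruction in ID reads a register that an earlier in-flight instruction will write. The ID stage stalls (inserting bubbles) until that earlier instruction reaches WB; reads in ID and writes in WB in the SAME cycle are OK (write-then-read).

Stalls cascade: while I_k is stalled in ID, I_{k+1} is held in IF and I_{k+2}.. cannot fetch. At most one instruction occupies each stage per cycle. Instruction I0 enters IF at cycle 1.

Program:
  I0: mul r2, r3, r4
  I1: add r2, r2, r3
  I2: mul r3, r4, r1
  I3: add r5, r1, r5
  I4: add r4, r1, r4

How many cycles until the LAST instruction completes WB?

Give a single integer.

Answer: 11

Derivation:
I0 mul r2 <- r3,r4: IF@1 ID@2 stall=0 (-) EX@3 MEM@4 WB@5
I1 add r2 <- r2,r3: IF@2 ID@3 stall=2 (RAW on I0.r2 (WB@5)) EX@6 MEM@7 WB@8
I2 mul r3 <- r4,r1: IF@3 ID@6 stall=0 (-) EX@7 MEM@8 WB@9
I3 add r5 <- r1,r5: IF@6 ID@7 stall=0 (-) EX@8 MEM@9 WB@10
I4 add r4 <- r1,r4: IF@7 ID@8 stall=0 (-) EX@9 MEM@10 WB@11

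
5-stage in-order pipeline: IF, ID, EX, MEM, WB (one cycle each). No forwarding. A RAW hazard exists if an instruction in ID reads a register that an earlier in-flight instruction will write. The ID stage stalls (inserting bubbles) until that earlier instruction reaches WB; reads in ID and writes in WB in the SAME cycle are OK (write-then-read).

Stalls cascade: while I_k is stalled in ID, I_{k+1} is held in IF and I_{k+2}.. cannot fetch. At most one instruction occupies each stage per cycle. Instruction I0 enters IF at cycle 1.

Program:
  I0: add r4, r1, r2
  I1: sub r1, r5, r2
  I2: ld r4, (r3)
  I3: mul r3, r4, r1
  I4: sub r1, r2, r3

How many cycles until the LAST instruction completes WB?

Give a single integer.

Answer: 13

Derivation:
I0 add r4 <- r1,r2: IF@1 ID@2 stall=0 (-) EX@3 MEM@4 WB@5
I1 sub r1 <- r5,r2: IF@2 ID@3 stall=0 (-) EX@4 MEM@5 WB@6
I2 ld r4 <- r3: IF@3 ID@4 stall=0 (-) EX@5 MEM@6 WB@7
I3 mul r3 <- r4,r1: IF@4 ID@5 stall=2 (RAW on I2.r4 (WB@7)) EX@8 MEM@9 WB@10
I4 sub r1 <- r2,r3: IF@5 ID@8 stall=2 (RAW on I3.r3 (WB@10)) EX@11 MEM@12 WB@13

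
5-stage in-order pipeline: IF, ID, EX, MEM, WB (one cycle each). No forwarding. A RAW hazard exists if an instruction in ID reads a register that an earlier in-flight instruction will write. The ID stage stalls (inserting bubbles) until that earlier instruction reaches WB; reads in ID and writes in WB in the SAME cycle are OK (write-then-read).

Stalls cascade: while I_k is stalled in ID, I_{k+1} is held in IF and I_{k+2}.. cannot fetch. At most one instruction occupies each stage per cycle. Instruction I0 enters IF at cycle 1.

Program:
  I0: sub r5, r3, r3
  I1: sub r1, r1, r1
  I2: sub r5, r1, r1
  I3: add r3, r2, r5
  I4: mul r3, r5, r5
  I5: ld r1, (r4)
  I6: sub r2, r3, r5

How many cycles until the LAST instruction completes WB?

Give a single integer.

I0 sub r5 <- r3,r3: IF@1 ID@2 stall=0 (-) EX@3 MEM@4 WB@5
I1 sub r1 <- r1,r1: IF@2 ID@3 stall=0 (-) EX@4 MEM@5 WB@6
I2 sub r5 <- r1,r1: IF@3 ID@4 stall=2 (RAW on I1.r1 (WB@6)) EX@7 MEM@8 WB@9
I3 add r3 <- r2,r5: IF@4 ID@7 stall=2 (RAW on I2.r5 (WB@9)) EX@10 MEM@11 WB@12
I4 mul r3 <- r5,r5: IF@7 ID@10 stall=0 (-) EX@11 MEM@12 WB@13
I5 ld r1 <- r4: IF@10 ID@11 stall=0 (-) EX@12 MEM@13 WB@14
I6 sub r2 <- r3,r5: IF@11 ID@12 stall=1 (RAW on I4.r3 (WB@13)) EX@14 MEM@15 WB@16

Answer: 16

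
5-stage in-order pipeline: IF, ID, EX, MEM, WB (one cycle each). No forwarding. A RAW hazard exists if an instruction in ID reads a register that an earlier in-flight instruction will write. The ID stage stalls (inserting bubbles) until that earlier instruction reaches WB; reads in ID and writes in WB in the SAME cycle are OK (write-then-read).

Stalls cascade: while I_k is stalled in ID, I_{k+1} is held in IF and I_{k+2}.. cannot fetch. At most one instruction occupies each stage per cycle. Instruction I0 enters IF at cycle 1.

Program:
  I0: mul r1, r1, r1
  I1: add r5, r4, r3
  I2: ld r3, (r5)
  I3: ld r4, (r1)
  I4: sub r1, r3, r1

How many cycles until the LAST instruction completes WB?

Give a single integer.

I0 mul r1 <- r1,r1: IF@1 ID@2 stall=0 (-) EX@3 MEM@4 WB@5
I1 add r5 <- r4,r3: IF@2 ID@3 stall=0 (-) EX@4 MEM@5 WB@6
I2 ld r3 <- r5: IF@3 ID@4 stall=2 (RAW on I1.r5 (WB@6)) EX@7 MEM@8 WB@9
I3 ld r4 <- r1: IF@4 ID@7 stall=0 (-) EX@8 MEM@9 WB@10
I4 sub r1 <- r3,r1: IF@7 ID@8 stall=1 (RAW on I2.r3 (WB@9)) EX@10 MEM@11 WB@12

Answer: 12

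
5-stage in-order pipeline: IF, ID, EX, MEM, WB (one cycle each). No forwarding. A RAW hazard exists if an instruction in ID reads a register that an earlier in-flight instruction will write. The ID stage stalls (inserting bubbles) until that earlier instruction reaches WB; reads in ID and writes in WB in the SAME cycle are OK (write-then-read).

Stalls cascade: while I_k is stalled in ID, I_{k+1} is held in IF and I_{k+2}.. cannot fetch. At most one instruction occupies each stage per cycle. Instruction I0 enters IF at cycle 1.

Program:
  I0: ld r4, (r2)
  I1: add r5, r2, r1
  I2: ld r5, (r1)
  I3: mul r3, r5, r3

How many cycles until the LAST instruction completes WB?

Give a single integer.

Answer: 10

Derivation:
I0 ld r4 <- r2: IF@1 ID@2 stall=0 (-) EX@3 MEM@4 WB@5
I1 add r5 <- r2,r1: IF@2 ID@3 stall=0 (-) EX@4 MEM@5 WB@6
I2 ld r5 <- r1: IF@3 ID@4 stall=0 (-) EX@5 MEM@6 WB@7
I3 mul r3 <- r5,r3: IF@4 ID@5 stall=2 (RAW on I2.r5 (WB@7)) EX@8 MEM@9 WB@10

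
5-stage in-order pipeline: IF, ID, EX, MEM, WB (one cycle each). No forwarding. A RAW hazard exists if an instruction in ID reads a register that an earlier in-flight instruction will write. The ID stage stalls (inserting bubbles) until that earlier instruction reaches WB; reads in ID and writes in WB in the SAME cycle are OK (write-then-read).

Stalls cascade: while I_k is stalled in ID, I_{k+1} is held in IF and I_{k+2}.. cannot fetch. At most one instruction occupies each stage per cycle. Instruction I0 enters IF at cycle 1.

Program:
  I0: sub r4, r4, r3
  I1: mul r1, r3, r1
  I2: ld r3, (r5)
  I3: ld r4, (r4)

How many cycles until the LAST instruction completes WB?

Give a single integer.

Answer: 8

Derivation:
I0 sub r4 <- r4,r3: IF@1 ID@2 stall=0 (-) EX@3 MEM@4 WB@5
I1 mul r1 <- r3,r1: IF@2 ID@3 stall=0 (-) EX@4 MEM@5 WB@6
I2 ld r3 <- r5: IF@3 ID@4 stall=0 (-) EX@5 MEM@6 WB@7
I3 ld r4 <- r4: IF@4 ID@5 stall=0 (-) EX@6 MEM@7 WB@8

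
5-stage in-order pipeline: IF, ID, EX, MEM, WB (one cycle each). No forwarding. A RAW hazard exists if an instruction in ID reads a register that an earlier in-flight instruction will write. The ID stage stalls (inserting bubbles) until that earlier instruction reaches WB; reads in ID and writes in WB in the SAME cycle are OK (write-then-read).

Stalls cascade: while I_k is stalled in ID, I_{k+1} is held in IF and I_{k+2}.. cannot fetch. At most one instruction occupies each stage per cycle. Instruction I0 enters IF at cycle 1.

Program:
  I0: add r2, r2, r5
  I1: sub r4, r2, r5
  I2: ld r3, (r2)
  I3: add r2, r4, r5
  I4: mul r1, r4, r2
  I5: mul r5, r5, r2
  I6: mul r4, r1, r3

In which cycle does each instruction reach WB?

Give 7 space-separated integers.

I0 add r2 <- r2,r5: IF@1 ID@2 stall=0 (-) EX@3 MEM@4 WB@5
I1 sub r4 <- r2,r5: IF@2 ID@3 stall=2 (RAW on I0.r2 (WB@5)) EX@6 MEM@7 WB@8
I2 ld r3 <- r2: IF@3 ID@6 stall=0 (-) EX@7 MEM@8 WB@9
I3 add r2 <- r4,r5: IF@6 ID@7 stall=1 (RAW on I1.r4 (WB@8)) EX@9 MEM@10 WB@11
I4 mul r1 <- r4,r2: IF@7 ID@9 stall=2 (RAW on I3.r2 (WB@11)) EX@12 MEM@13 WB@14
I5 mul r5 <- r5,r2: IF@9 ID@12 stall=0 (-) EX@13 MEM@14 WB@15
I6 mul r4 <- r1,r3: IF@12 ID@13 stall=1 (RAW on I4.r1 (WB@14)) EX@15 MEM@16 WB@17

Answer: 5 8 9 11 14 15 17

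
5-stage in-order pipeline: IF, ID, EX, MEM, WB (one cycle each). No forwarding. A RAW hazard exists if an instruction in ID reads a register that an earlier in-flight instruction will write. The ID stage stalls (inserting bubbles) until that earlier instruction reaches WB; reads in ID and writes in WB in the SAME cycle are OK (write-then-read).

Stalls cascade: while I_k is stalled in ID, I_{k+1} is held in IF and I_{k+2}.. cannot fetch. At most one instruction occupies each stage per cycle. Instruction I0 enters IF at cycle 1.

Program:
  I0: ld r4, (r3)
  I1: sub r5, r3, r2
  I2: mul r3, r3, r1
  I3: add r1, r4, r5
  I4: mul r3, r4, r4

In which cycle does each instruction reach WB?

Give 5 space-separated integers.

Answer: 5 6 7 9 10

Derivation:
I0 ld r4 <- r3: IF@1 ID@2 stall=0 (-) EX@3 MEM@4 WB@5
I1 sub r5 <- r3,r2: IF@2 ID@3 stall=0 (-) EX@4 MEM@5 WB@6
I2 mul r3 <- r3,r1: IF@3 ID@4 stall=0 (-) EX@5 MEM@6 WB@7
I3 add r1 <- r4,r5: IF@4 ID@5 stall=1 (RAW on I1.r5 (WB@6)) EX@7 MEM@8 WB@9
I4 mul r3 <- r4,r4: IF@5 ID@7 stall=0 (-) EX@8 MEM@9 WB@10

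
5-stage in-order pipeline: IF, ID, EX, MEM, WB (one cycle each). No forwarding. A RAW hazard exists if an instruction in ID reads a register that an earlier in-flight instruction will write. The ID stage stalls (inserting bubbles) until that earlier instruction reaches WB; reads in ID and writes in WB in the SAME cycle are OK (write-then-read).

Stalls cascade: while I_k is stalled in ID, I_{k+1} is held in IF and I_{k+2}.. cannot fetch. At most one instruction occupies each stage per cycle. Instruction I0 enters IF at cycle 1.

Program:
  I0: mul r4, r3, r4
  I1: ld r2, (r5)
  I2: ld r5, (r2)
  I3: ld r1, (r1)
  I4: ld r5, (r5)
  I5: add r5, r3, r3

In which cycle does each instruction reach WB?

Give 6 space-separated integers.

I0 mul r4 <- r3,r4: IF@1 ID@2 stall=0 (-) EX@3 MEM@4 WB@5
I1 ld r2 <- r5: IF@2 ID@3 stall=0 (-) EX@4 MEM@5 WB@6
I2 ld r5 <- r2: IF@3 ID@4 stall=2 (RAW on I1.r2 (WB@6)) EX@7 MEM@8 WB@9
I3 ld r1 <- r1: IF@4 ID@7 stall=0 (-) EX@8 MEM@9 WB@10
I4 ld r5 <- r5: IF@7 ID@8 stall=1 (RAW on I2.r5 (WB@9)) EX@10 MEM@11 WB@12
I5 add r5 <- r3,r3: IF@8 ID@10 stall=0 (-) EX@11 MEM@12 WB@13

Answer: 5 6 9 10 12 13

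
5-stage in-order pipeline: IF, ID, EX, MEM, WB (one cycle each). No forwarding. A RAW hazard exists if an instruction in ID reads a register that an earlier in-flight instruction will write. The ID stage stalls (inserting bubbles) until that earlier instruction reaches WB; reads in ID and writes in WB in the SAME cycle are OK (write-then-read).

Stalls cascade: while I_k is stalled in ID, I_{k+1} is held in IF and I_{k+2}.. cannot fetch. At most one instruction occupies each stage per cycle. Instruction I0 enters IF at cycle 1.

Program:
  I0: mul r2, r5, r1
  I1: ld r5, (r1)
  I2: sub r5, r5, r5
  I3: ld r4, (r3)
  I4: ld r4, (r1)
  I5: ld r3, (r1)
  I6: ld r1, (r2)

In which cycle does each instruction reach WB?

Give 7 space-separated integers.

Answer: 5 6 9 10 11 12 13

Derivation:
I0 mul r2 <- r5,r1: IF@1 ID@2 stall=0 (-) EX@3 MEM@4 WB@5
I1 ld r5 <- r1: IF@2 ID@3 stall=0 (-) EX@4 MEM@5 WB@6
I2 sub r5 <- r5,r5: IF@3 ID@4 stall=2 (RAW on I1.r5 (WB@6)) EX@7 MEM@8 WB@9
I3 ld r4 <- r3: IF@4 ID@7 stall=0 (-) EX@8 MEM@9 WB@10
I4 ld r4 <- r1: IF@7 ID@8 stall=0 (-) EX@9 MEM@10 WB@11
I5 ld r3 <- r1: IF@8 ID@9 stall=0 (-) EX@10 MEM@11 WB@12
I6 ld r1 <- r2: IF@9 ID@10 stall=0 (-) EX@11 MEM@12 WB@13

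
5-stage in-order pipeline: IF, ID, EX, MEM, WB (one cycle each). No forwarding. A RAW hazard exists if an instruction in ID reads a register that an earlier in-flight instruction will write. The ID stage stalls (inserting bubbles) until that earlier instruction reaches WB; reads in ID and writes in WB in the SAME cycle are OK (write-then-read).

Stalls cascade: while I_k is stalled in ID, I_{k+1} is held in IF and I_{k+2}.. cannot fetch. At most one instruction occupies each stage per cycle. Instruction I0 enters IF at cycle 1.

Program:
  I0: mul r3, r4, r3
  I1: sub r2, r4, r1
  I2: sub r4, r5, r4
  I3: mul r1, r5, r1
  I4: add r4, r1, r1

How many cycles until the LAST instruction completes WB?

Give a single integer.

I0 mul r3 <- r4,r3: IF@1 ID@2 stall=0 (-) EX@3 MEM@4 WB@5
I1 sub r2 <- r4,r1: IF@2 ID@3 stall=0 (-) EX@4 MEM@5 WB@6
I2 sub r4 <- r5,r4: IF@3 ID@4 stall=0 (-) EX@5 MEM@6 WB@7
I3 mul r1 <- r5,r1: IF@4 ID@5 stall=0 (-) EX@6 MEM@7 WB@8
I4 add r4 <- r1,r1: IF@5 ID@6 stall=2 (RAW on I3.r1 (WB@8)) EX@9 MEM@10 WB@11

Answer: 11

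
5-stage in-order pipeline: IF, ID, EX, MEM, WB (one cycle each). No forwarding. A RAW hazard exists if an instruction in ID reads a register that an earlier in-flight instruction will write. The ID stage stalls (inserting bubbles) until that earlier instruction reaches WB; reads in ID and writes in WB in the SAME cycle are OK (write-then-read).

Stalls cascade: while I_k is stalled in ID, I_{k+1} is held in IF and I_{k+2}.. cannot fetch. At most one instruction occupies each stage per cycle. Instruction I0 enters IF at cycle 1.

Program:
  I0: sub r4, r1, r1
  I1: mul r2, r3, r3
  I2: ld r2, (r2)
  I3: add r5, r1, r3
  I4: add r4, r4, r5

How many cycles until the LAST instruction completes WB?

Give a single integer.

Answer: 13

Derivation:
I0 sub r4 <- r1,r1: IF@1 ID@2 stall=0 (-) EX@3 MEM@4 WB@5
I1 mul r2 <- r3,r3: IF@2 ID@3 stall=0 (-) EX@4 MEM@5 WB@6
I2 ld r2 <- r2: IF@3 ID@4 stall=2 (RAW on I1.r2 (WB@6)) EX@7 MEM@8 WB@9
I3 add r5 <- r1,r3: IF@4 ID@7 stall=0 (-) EX@8 MEM@9 WB@10
I4 add r4 <- r4,r5: IF@7 ID@8 stall=2 (RAW on I3.r5 (WB@10)) EX@11 MEM@12 WB@13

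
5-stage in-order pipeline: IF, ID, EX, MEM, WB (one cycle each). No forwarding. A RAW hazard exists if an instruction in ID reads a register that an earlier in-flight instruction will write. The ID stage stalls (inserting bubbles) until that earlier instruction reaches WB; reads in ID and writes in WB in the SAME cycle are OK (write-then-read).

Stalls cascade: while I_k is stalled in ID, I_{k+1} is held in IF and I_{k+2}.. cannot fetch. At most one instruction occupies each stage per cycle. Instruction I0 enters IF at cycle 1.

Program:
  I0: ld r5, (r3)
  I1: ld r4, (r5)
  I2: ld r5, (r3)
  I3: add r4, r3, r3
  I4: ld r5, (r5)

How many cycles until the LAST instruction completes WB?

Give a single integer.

Answer: 12

Derivation:
I0 ld r5 <- r3: IF@1 ID@2 stall=0 (-) EX@3 MEM@4 WB@5
I1 ld r4 <- r5: IF@2 ID@3 stall=2 (RAW on I0.r5 (WB@5)) EX@6 MEM@7 WB@8
I2 ld r5 <- r3: IF@3 ID@6 stall=0 (-) EX@7 MEM@8 WB@9
I3 add r4 <- r3,r3: IF@6 ID@7 stall=0 (-) EX@8 MEM@9 WB@10
I4 ld r5 <- r5: IF@7 ID@8 stall=1 (RAW on I2.r5 (WB@9)) EX@10 MEM@11 WB@12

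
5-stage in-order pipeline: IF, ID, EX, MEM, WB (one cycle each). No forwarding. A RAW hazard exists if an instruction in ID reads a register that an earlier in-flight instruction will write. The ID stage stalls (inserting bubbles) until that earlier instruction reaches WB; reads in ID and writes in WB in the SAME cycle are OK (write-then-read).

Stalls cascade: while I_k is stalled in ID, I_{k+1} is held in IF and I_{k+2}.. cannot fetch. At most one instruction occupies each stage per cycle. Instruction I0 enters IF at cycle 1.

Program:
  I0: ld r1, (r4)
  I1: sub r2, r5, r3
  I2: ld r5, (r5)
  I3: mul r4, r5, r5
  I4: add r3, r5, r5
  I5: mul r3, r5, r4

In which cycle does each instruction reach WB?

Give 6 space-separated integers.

I0 ld r1 <- r4: IF@1 ID@2 stall=0 (-) EX@3 MEM@4 WB@5
I1 sub r2 <- r5,r3: IF@2 ID@3 stall=0 (-) EX@4 MEM@5 WB@6
I2 ld r5 <- r5: IF@3 ID@4 stall=0 (-) EX@5 MEM@6 WB@7
I3 mul r4 <- r5,r5: IF@4 ID@5 stall=2 (RAW on I2.r5 (WB@7)) EX@8 MEM@9 WB@10
I4 add r3 <- r5,r5: IF@5 ID@8 stall=0 (-) EX@9 MEM@10 WB@11
I5 mul r3 <- r5,r4: IF@8 ID@9 stall=1 (RAW on I3.r4 (WB@10)) EX@11 MEM@12 WB@13

Answer: 5 6 7 10 11 13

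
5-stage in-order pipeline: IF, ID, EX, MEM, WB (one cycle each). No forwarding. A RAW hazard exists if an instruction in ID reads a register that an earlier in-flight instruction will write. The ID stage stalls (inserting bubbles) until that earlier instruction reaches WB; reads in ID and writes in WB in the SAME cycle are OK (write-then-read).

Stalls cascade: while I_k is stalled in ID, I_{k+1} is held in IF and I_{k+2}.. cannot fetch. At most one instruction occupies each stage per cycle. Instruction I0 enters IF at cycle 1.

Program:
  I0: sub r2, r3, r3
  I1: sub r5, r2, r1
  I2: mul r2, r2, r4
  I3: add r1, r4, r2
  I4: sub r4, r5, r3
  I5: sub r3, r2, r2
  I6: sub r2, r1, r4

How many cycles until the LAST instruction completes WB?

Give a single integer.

Answer: 16

Derivation:
I0 sub r2 <- r3,r3: IF@1 ID@2 stall=0 (-) EX@3 MEM@4 WB@5
I1 sub r5 <- r2,r1: IF@2 ID@3 stall=2 (RAW on I0.r2 (WB@5)) EX@6 MEM@7 WB@8
I2 mul r2 <- r2,r4: IF@3 ID@6 stall=0 (-) EX@7 MEM@8 WB@9
I3 add r1 <- r4,r2: IF@6 ID@7 stall=2 (RAW on I2.r2 (WB@9)) EX@10 MEM@11 WB@12
I4 sub r4 <- r5,r3: IF@7 ID@10 stall=0 (-) EX@11 MEM@12 WB@13
I5 sub r3 <- r2,r2: IF@10 ID@11 stall=0 (-) EX@12 MEM@13 WB@14
I6 sub r2 <- r1,r4: IF@11 ID@12 stall=1 (RAW on I4.r4 (WB@13)) EX@14 MEM@15 WB@16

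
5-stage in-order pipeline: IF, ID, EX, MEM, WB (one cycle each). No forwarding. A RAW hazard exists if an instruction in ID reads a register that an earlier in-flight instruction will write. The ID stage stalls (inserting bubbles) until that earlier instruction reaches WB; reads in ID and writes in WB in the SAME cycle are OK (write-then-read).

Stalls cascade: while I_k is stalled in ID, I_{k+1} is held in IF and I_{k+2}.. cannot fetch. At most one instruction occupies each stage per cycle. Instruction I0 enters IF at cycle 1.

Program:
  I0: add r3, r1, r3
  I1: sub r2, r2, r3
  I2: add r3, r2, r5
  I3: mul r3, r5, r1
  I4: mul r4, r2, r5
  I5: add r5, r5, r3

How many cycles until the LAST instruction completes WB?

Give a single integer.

Answer: 15

Derivation:
I0 add r3 <- r1,r3: IF@1 ID@2 stall=0 (-) EX@3 MEM@4 WB@5
I1 sub r2 <- r2,r3: IF@2 ID@3 stall=2 (RAW on I0.r3 (WB@5)) EX@6 MEM@7 WB@8
I2 add r3 <- r2,r5: IF@3 ID@6 stall=2 (RAW on I1.r2 (WB@8)) EX@9 MEM@10 WB@11
I3 mul r3 <- r5,r1: IF@6 ID@9 stall=0 (-) EX@10 MEM@11 WB@12
I4 mul r4 <- r2,r5: IF@9 ID@10 stall=0 (-) EX@11 MEM@12 WB@13
I5 add r5 <- r5,r3: IF@10 ID@11 stall=1 (RAW on I3.r3 (WB@12)) EX@13 MEM@14 WB@15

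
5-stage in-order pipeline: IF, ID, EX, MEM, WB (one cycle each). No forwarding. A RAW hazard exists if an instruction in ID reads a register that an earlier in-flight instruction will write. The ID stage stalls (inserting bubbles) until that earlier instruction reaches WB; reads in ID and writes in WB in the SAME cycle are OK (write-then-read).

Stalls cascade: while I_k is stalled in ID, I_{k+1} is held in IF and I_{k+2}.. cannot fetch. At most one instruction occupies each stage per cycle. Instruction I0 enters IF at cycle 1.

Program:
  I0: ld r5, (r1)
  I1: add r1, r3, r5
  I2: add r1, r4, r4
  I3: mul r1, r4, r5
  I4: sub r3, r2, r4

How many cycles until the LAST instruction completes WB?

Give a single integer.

Answer: 11

Derivation:
I0 ld r5 <- r1: IF@1 ID@2 stall=0 (-) EX@3 MEM@4 WB@5
I1 add r1 <- r3,r5: IF@2 ID@3 stall=2 (RAW on I0.r5 (WB@5)) EX@6 MEM@7 WB@8
I2 add r1 <- r4,r4: IF@3 ID@6 stall=0 (-) EX@7 MEM@8 WB@9
I3 mul r1 <- r4,r5: IF@6 ID@7 stall=0 (-) EX@8 MEM@9 WB@10
I4 sub r3 <- r2,r4: IF@7 ID@8 stall=0 (-) EX@9 MEM@10 WB@11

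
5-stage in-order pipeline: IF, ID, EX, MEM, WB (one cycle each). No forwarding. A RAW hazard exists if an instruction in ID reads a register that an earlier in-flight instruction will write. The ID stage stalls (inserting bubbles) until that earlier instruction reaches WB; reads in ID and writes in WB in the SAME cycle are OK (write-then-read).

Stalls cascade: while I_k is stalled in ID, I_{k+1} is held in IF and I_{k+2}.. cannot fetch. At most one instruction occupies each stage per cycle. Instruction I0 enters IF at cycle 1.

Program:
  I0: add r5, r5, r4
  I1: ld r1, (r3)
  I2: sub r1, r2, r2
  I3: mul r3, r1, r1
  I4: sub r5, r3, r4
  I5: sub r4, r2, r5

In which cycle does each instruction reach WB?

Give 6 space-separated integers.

Answer: 5 6 7 10 13 16

Derivation:
I0 add r5 <- r5,r4: IF@1 ID@2 stall=0 (-) EX@3 MEM@4 WB@5
I1 ld r1 <- r3: IF@2 ID@3 stall=0 (-) EX@4 MEM@5 WB@6
I2 sub r1 <- r2,r2: IF@3 ID@4 stall=0 (-) EX@5 MEM@6 WB@7
I3 mul r3 <- r1,r1: IF@4 ID@5 stall=2 (RAW on I2.r1 (WB@7)) EX@8 MEM@9 WB@10
I4 sub r5 <- r3,r4: IF@5 ID@8 stall=2 (RAW on I3.r3 (WB@10)) EX@11 MEM@12 WB@13
I5 sub r4 <- r2,r5: IF@8 ID@11 stall=2 (RAW on I4.r5 (WB@13)) EX@14 MEM@15 WB@16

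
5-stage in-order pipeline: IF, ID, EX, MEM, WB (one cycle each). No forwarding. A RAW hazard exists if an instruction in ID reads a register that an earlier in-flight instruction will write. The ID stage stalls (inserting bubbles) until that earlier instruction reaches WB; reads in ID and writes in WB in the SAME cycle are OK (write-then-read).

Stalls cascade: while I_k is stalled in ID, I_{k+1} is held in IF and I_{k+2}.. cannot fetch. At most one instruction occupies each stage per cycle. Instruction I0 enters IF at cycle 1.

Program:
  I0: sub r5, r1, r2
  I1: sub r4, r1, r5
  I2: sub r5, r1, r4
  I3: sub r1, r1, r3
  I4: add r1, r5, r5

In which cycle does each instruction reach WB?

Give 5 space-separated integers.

Answer: 5 8 11 12 14

Derivation:
I0 sub r5 <- r1,r2: IF@1 ID@2 stall=0 (-) EX@3 MEM@4 WB@5
I1 sub r4 <- r1,r5: IF@2 ID@3 stall=2 (RAW on I0.r5 (WB@5)) EX@6 MEM@7 WB@8
I2 sub r5 <- r1,r4: IF@3 ID@6 stall=2 (RAW on I1.r4 (WB@8)) EX@9 MEM@10 WB@11
I3 sub r1 <- r1,r3: IF@6 ID@9 stall=0 (-) EX@10 MEM@11 WB@12
I4 add r1 <- r5,r5: IF@9 ID@10 stall=1 (RAW on I2.r5 (WB@11)) EX@12 MEM@13 WB@14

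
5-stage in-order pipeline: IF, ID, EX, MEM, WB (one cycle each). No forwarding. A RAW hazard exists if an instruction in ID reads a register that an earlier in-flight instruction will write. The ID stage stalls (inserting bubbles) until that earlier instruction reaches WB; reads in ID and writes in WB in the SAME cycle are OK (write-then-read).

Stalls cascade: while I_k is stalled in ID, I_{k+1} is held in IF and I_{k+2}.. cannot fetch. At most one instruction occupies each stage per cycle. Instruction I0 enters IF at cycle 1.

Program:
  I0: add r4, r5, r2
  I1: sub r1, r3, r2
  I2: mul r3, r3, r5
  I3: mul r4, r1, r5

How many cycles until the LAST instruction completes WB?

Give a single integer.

I0 add r4 <- r5,r2: IF@1 ID@2 stall=0 (-) EX@3 MEM@4 WB@5
I1 sub r1 <- r3,r2: IF@2 ID@3 stall=0 (-) EX@4 MEM@5 WB@6
I2 mul r3 <- r3,r5: IF@3 ID@4 stall=0 (-) EX@5 MEM@6 WB@7
I3 mul r4 <- r1,r5: IF@4 ID@5 stall=1 (RAW on I1.r1 (WB@6)) EX@7 MEM@8 WB@9

Answer: 9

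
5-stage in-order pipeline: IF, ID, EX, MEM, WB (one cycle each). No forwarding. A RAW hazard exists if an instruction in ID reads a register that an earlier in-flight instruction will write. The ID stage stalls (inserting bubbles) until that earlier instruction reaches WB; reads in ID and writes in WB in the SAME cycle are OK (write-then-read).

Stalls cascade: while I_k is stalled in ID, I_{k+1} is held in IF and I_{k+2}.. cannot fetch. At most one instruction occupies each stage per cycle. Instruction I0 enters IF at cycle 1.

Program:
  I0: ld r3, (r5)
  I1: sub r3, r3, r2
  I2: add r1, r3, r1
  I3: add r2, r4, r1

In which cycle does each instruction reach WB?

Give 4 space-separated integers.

Answer: 5 8 11 14

Derivation:
I0 ld r3 <- r5: IF@1 ID@2 stall=0 (-) EX@3 MEM@4 WB@5
I1 sub r3 <- r3,r2: IF@2 ID@3 stall=2 (RAW on I0.r3 (WB@5)) EX@6 MEM@7 WB@8
I2 add r1 <- r3,r1: IF@3 ID@6 stall=2 (RAW on I1.r3 (WB@8)) EX@9 MEM@10 WB@11
I3 add r2 <- r4,r1: IF@6 ID@9 stall=2 (RAW on I2.r1 (WB@11)) EX@12 MEM@13 WB@14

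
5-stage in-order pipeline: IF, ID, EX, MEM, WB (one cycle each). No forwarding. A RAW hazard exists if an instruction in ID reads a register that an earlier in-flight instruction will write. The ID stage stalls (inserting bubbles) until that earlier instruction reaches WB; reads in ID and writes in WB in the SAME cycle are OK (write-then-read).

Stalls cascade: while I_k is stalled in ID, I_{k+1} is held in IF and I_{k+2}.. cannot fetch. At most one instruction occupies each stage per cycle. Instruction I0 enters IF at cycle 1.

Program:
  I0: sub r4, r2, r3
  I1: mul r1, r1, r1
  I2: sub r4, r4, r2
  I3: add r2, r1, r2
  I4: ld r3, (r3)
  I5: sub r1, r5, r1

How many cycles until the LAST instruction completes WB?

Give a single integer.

Answer: 11

Derivation:
I0 sub r4 <- r2,r3: IF@1 ID@2 stall=0 (-) EX@3 MEM@4 WB@5
I1 mul r1 <- r1,r1: IF@2 ID@3 stall=0 (-) EX@4 MEM@5 WB@6
I2 sub r4 <- r4,r2: IF@3 ID@4 stall=1 (RAW on I0.r4 (WB@5)) EX@6 MEM@7 WB@8
I3 add r2 <- r1,r2: IF@4 ID@6 stall=0 (-) EX@7 MEM@8 WB@9
I4 ld r3 <- r3: IF@6 ID@7 stall=0 (-) EX@8 MEM@9 WB@10
I5 sub r1 <- r5,r1: IF@7 ID@8 stall=0 (-) EX@9 MEM@10 WB@11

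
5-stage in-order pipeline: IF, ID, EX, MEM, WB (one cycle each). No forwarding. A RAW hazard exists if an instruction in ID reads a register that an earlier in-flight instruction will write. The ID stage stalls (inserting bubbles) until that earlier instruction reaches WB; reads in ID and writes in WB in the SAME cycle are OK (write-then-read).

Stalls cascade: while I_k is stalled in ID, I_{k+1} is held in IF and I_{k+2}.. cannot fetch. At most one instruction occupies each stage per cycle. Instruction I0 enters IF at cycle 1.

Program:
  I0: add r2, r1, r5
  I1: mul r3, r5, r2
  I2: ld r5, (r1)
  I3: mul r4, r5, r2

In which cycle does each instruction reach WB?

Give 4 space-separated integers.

Answer: 5 8 9 12

Derivation:
I0 add r2 <- r1,r5: IF@1 ID@2 stall=0 (-) EX@3 MEM@4 WB@5
I1 mul r3 <- r5,r2: IF@2 ID@3 stall=2 (RAW on I0.r2 (WB@5)) EX@6 MEM@7 WB@8
I2 ld r5 <- r1: IF@3 ID@6 stall=0 (-) EX@7 MEM@8 WB@9
I3 mul r4 <- r5,r2: IF@6 ID@7 stall=2 (RAW on I2.r5 (WB@9)) EX@10 MEM@11 WB@12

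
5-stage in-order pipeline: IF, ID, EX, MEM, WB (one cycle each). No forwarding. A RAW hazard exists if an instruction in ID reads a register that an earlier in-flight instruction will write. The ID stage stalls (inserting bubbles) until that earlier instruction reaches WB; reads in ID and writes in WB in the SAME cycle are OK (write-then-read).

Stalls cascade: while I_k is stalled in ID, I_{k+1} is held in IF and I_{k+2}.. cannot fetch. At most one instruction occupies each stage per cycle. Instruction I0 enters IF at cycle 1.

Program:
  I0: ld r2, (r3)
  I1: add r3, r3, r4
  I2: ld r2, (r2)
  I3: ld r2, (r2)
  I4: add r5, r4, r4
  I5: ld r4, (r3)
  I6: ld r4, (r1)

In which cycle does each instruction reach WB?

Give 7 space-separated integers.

Answer: 5 6 8 11 12 13 14

Derivation:
I0 ld r2 <- r3: IF@1 ID@2 stall=0 (-) EX@3 MEM@4 WB@5
I1 add r3 <- r3,r4: IF@2 ID@3 stall=0 (-) EX@4 MEM@5 WB@6
I2 ld r2 <- r2: IF@3 ID@4 stall=1 (RAW on I0.r2 (WB@5)) EX@6 MEM@7 WB@8
I3 ld r2 <- r2: IF@4 ID@6 stall=2 (RAW on I2.r2 (WB@8)) EX@9 MEM@10 WB@11
I4 add r5 <- r4,r4: IF@6 ID@9 stall=0 (-) EX@10 MEM@11 WB@12
I5 ld r4 <- r3: IF@9 ID@10 stall=0 (-) EX@11 MEM@12 WB@13
I6 ld r4 <- r1: IF@10 ID@11 stall=0 (-) EX@12 MEM@13 WB@14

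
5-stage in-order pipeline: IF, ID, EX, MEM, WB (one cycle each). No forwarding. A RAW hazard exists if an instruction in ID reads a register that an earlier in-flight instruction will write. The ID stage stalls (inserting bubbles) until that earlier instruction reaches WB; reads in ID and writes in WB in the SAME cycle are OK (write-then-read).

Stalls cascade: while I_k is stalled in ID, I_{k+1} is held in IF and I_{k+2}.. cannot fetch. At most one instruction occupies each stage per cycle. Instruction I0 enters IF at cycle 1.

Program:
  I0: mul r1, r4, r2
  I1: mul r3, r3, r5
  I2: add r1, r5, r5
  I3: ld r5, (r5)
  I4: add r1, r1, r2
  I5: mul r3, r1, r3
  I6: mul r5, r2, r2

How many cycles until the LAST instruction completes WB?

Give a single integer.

Answer: 14

Derivation:
I0 mul r1 <- r4,r2: IF@1 ID@2 stall=0 (-) EX@3 MEM@4 WB@5
I1 mul r3 <- r3,r5: IF@2 ID@3 stall=0 (-) EX@4 MEM@5 WB@6
I2 add r1 <- r5,r5: IF@3 ID@4 stall=0 (-) EX@5 MEM@6 WB@7
I3 ld r5 <- r5: IF@4 ID@5 stall=0 (-) EX@6 MEM@7 WB@8
I4 add r1 <- r1,r2: IF@5 ID@6 stall=1 (RAW on I2.r1 (WB@7)) EX@8 MEM@9 WB@10
I5 mul r3 <- r1,r3: IF@6 ID@8 stall=2 (RAW on I4.r1 (WB@10)) EX@11 MEM@12 WB@13
I6 mul r5 <- r2,r2: IF@8 ID@11 stall=0 (-) EX@12 MEM@13 WB@14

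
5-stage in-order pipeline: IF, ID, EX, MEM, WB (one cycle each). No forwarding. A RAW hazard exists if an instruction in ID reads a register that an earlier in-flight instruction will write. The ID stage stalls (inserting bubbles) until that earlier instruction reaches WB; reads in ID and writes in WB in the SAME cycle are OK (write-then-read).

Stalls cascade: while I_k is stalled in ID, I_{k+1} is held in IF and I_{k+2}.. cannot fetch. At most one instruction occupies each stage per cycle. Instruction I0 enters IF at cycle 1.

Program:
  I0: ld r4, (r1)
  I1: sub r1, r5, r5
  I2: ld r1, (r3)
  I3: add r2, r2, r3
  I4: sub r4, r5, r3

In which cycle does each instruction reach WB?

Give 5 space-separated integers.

Answer: 5 6 7 8 9

Derivation:
I0 ld r4 <- r1: IF@1 ID@2 stall=0 (-) EX@3 MEM@4 WB@5
I1 sub r1 <- r5,r5: IF@2 ID@3 stall=0 (-) EX@4 MEM@5 WB@6
I2 ld r1 <- r3: IF@3 ID@4 stall=0 (-) EX@5 MEM@6 WB@7
I3 add r2 <- r2,r3: IF@4 ID@5 stall=0 (-) EX@6 MEM@7 WB@8
I4 sub r4 <- r5,r3: IF@5 ID@6 stall=0 (-) EX@7 MEM@8 WB@9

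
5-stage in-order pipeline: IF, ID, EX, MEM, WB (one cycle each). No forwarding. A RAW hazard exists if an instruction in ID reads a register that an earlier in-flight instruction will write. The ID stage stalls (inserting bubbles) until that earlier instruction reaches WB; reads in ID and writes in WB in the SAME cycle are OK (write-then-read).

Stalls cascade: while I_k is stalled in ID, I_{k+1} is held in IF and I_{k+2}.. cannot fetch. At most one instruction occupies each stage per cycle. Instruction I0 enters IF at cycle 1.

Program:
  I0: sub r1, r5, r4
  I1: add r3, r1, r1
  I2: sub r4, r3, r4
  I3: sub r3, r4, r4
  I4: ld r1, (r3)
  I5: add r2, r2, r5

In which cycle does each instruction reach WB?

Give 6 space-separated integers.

Answer: 5 8 11 14 17 18

Derivation:
I0 sub r1 <- r5,r4: IF@1 ID@2 stall=0 (-) EX@3 MEM@4 WB@5
I1 add r3 <- r1,r1: IF@2 ID@3 stall=2 (RAW on I0.r1 (WB@5)) EX@6 MEM@7 WB@8
I2 sub r4 <- r3,r4: IF@3 ID@6 stall=2 (RAW on I1.r3 (WB@8)) EX@9 MEM@10 WB@11
I3 sub r3 <- r4,r4: IF@6 ID@9 stall=2 (RAW on I2.r4 (WB@11)) EX@12 MEM@13 WB@14
I4 ld r1 <- r3: IF@9 ID@12 stall=2 (RAW on I3.r3 (WB@14)) EX@15 MEM@16 WB@17
I5 add r2 <- r2,r5: IF@12 ID@15 stall=0 (-) EX@16 MEM@17 WB@18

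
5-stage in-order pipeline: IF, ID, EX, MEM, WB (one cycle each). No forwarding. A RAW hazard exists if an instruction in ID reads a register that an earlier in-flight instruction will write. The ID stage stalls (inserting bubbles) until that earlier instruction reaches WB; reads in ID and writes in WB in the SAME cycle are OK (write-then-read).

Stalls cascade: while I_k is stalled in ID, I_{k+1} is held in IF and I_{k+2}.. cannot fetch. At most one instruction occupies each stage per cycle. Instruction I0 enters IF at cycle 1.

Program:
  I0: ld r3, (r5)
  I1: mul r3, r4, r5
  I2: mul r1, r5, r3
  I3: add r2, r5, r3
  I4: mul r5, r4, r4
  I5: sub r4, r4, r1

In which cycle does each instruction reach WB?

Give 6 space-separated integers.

I0 ld r3 <- r5: IF@1 ID@2 stall=0 (-) EX@3 MEM@4 WB@5
I1 mul r3 <- r4,r5: IF@2 ID@3 stall=0 (-) EX@4 MEM@5 WB@6
I2 mul r1 <- r5,r3: IF@3 ID@4 stall=2 (RAW on I1.r3 (WB@6)) EX@7 MEM@8 WB@9
I3 add r2 <- r5,r3: IF@4 ID@7 stall=0 (-) EX@8 MEM@9 WB@10
I4 mul r5 <- r4,r4: IF@7 ID@8 stall=0 (-) EX@9 MEM@10 WB@11
I5 sub r4 <- r4,r1: IF@8 ID@9 stall=0 (-) EX@10 MEM@11 WB@12

Answer: 5 6 9 10 11 12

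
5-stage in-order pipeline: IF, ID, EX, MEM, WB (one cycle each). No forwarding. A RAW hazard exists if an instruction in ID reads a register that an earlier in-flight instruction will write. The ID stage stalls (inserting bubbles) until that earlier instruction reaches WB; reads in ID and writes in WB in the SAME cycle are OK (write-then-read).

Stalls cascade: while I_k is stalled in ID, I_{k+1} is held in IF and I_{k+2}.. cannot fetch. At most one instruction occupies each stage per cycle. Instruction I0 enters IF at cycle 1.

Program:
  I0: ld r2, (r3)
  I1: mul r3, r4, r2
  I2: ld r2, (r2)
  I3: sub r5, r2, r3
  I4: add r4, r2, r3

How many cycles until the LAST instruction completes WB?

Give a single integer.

Answer: 13

Derivation:
I0 ld r2 <- r3: IF@1 ID@2 stall=0 (-) EX@3 MEM@4 WB@5
I1 mul r3 <- r4,r2: IF@2 ID@3 stall=2 (RAW on I0.r2 (WB@5)) EX@6 MEM@7 WB@8
I2 ld r2 <- r2: IF@3 ID@6 stall=0 (-) EX@7 MEM@8 WB@9
I3 sub r5 <- r2,r3: IF@6 ID@7 stall=2 (RAW on I2.r2 (WB@9)) EX@10 MEM@11 WB@12
I4 add r4 <- r2,r3: IF@7 ID@10 stall=0 (-) EX@11 MEM@12 WB@13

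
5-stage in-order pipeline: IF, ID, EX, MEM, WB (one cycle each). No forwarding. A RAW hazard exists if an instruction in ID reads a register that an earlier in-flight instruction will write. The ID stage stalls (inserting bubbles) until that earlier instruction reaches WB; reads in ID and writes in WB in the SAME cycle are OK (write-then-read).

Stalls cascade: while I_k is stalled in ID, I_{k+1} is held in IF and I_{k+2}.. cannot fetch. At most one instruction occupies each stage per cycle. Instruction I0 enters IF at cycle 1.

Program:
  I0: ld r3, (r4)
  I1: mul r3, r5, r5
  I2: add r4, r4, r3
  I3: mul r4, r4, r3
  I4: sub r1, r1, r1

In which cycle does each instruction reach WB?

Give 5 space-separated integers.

I0 ld r3 <- r4: IF@1 ID@2 stall=0 (-) EX@3 MEM@4 WB@5
I1 mul r3 <- r5,r5: IF@2 ID@3 stall=0 (-) EX@4 MEM@5 WB@6
I2 add r4 <- r4,r3: IF@3 ID@4 stall=2 (RAW on I1.r3 (WB@6)) EX@7 MEM@8 WB@9
I3 mul r4 <- r4,r3: IF@4 ID@7 stall=2 (RAW on I2.r4 (WB@9)) EX@10 MEM@11 WB@12
I4 sub r1 <- r1,r1: IF@7 ID@10 stall=0 (-) EX@11 MEM@12 WB@13

Answer: 5 6 9 12 13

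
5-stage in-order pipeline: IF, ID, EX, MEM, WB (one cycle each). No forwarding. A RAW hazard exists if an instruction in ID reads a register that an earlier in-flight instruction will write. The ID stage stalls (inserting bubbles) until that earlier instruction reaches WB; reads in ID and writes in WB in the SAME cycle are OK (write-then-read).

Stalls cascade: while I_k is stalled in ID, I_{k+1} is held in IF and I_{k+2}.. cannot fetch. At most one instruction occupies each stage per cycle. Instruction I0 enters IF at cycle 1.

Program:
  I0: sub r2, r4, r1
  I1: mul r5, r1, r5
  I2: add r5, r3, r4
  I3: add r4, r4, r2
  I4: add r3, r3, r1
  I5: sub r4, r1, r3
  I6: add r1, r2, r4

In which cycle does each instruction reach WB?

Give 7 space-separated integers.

I0 sub r2 <- r4,r1: IF@1 ID@2 stall=0 (-) EX@3 MEM@4 WB@5
I1 mul r5 <- r1,r5: IF@2 ID@3 stall=0 (-) EX@4 MEM@5 WB@6
I2 add r5 <- r3,r4: IF@3 ID@4 stall=0 (-) EX@5 MEM@6 WB@7
I3 add r4 <- r4,r2: IF@4 ID@5 stall=0 (-) EX@6 MEM@7 WB@8
I4 add r3 <- r3,r1: IF@5 ID@6 stall=0 (-) EX@7 MEM@8 WB@9
I5 sub r4 <- r1,r3: IF@6 ID@7 stall=2 (RAW on I4.r3 (WB@9)) EX@10 MEM@11 WB@12
I6 add r1 <- r2,r4: IF@7 ID@10 stall=2 (RAW on I5.r4 (WB@12)) EX@13 MEM@14 WB@15

Answer: 5 6 7 8 9 12 15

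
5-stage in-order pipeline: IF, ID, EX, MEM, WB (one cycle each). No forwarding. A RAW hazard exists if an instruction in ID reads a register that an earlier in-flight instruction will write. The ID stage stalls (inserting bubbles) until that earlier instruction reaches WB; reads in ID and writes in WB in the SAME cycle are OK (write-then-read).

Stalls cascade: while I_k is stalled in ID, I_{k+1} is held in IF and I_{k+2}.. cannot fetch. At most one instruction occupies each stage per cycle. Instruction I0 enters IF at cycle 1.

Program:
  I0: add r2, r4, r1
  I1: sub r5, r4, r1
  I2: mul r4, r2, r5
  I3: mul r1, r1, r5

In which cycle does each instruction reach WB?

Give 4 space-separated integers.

Answer: 5 6 9 10

Derivation:
I0 add r2 <- r4,r1: IF@1 ID@2 stall=0 (-) EX@3 MEM@4 WB@5
I1 sub r5 <- r4,r1: IF@2 ID@3 stall=0 (-) EX@4 MEM@5 WB@6
I2 mul r4 <- r2,r5: IF@3 ID@4 stall=2 (RAW on I1.r5 (WB@6)) EX@7 MEM@8 WB@9
I3 mul r1 <- r1,r5: IF@4 ID@7 stall=0 (-) EX@8 MEM@9 WB@10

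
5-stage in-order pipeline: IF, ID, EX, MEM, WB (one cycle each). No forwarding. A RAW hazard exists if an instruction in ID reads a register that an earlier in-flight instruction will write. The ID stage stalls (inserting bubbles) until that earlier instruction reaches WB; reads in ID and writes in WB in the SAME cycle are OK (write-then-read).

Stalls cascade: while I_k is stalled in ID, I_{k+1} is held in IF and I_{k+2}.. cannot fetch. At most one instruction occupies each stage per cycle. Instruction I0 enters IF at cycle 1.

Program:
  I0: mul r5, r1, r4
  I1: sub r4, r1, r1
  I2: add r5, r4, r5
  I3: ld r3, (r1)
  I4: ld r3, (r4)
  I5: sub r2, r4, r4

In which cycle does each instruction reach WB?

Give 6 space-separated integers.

I0 mul r5 <- r1,r4: IF@1 ID@2 stall=0 (-) EX@3 MEM@4 WB@5
I1 sub r4 <- r1,r1: IF@2 ID@3 stall=0 (-) EX@4 MEM@5 WB@6
I2 add r5 <- r4,r5: IF@3 ID@4 stall=2 (RAW on I1.r4 (WB@6)) EX@7 MEM@8 WB@9
I3 ld r3 <- r1: IF@4 ID@7 stall=0 (-) EX@8 MEM@9 WB@10
I4 ld r3 <- r4: IF@7 ID@8 stall=0 (-) EX@9 MEM@10 WB@11
I5 sub r2 <- r4,r4: IF@8 ID@9 stall=0 (-) EX@10 MEM@11 WB@12

Answer: 5 6 9 10 11 12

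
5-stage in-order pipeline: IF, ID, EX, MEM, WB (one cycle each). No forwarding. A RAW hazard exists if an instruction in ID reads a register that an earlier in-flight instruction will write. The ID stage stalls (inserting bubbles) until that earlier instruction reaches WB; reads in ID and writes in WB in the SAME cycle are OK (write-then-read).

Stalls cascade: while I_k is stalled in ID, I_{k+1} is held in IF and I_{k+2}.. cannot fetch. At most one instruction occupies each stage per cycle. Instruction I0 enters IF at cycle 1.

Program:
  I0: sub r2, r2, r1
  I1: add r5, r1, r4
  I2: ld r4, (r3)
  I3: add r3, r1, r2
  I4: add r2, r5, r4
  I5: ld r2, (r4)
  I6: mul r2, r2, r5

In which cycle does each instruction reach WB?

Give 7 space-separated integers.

Answer: 5 6 7 8 10 11 14

Derivation:
I0 sub r2 <- r2,r1: IF@1 ID@2 stall=0 (-) EX@3 MEM@4 WB@5
I1 add r5 <- r1,r4: IF@2 ID@3 stall=0 (-) EX@4 MEM@5 WB@6
I2 ld r4 <- r3: IF@3 ID@4 stall=0 (-) EX@5 MEM@6 WB@7
I3 add r3 <- r1,r2: IF@4 ID@5 stall=0 (-) EX@6 MEM@7 WB@8
I4 add r2 <- r5,r4: IF@5 ID@6 stall=1 (RAW on I2.r4 (WB@7)) EX@8 MEM@9 WB@10
I5 ld r2 <- r4: IF@6 ID@8 stall=0 (-) EX@9 MEM@10 WB@11
I6 mul r2 <- r2,r5: IF@8 ID@9 stall=2 (RAW on I5.r2 (WB@11)) EX@12 MEM@13 WB@14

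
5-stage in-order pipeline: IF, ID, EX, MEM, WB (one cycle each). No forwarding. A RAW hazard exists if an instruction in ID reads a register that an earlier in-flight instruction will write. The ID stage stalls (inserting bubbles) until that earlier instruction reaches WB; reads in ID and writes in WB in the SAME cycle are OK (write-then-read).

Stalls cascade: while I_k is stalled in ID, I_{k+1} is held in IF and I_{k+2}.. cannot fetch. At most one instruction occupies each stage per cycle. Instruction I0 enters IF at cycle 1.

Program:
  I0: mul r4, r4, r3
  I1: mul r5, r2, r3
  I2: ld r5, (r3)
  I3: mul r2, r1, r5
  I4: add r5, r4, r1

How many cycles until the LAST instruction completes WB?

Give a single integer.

Answer: 11

Derivation:
I0 mul r4 <- r4,r3: IF@1 ID@2 stall=0 (-) EX@3 MEM@4 WB@5
I1 mul r5 <- r2,r3: IF@2 ID@3 stall=0 (-) EX@4 MEM@5 WB@6
I2 ld r5 <- r3: IF@3 ID@4 stall=0 (-) EX@5 MEM@6 WB@7
I3 mul r2 <- r1,r5: IF@4 ID@5 stall=2 (RAW on I2.r5 (WB@7)) EX@8 MEM@9 WB@10
I4 add r5 <- r4,r1: IF@5 ID@8 stall=0 (-) EX@9 MEM@10 WB@11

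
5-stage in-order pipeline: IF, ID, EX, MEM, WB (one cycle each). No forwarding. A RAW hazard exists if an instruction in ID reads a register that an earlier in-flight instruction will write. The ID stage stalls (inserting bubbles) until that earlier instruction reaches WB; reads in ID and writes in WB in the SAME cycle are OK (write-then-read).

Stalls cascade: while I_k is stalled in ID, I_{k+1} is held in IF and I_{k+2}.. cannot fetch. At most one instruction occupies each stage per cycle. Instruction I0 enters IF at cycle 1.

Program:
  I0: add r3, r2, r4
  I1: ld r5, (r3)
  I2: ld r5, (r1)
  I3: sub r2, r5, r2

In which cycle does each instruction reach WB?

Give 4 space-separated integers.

Answer: 5 8 9 12

Derivation:
I0 add r3 <- r2,r4: IF@1 ID@2 stall=0 (-) EX@3 MEM@4 WB@5
I1 ld r5 <- r3: IF@2 ID@3 stall=2 (RAW on I0.r3 (WB@5)) EX@6 MEM@7 WB@8
I2 ld r5 <- r1: IF@3 ID@6 stall=0 (-) EX@7 MEM@8 WB@9
I3 sub r2 <- r5,r2: IF@6 ID@7 stall=2 (RAW on I2.r5 (WB@9)) EX@10 MEM@11 WB@12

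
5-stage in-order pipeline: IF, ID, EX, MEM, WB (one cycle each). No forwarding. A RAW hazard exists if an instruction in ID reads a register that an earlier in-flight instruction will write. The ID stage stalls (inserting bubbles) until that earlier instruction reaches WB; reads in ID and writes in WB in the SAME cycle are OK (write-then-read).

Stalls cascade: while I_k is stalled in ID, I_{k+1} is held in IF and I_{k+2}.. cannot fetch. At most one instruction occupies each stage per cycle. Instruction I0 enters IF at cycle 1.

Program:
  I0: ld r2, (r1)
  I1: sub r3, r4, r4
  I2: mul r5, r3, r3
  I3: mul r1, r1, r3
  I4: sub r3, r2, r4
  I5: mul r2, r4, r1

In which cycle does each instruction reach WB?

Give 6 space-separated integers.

Answer: 5 6 9 10 11 13

Derivation:
I0 ld r2 <- r1: IF@1 ID@2 stall=0 (-) EX@3 MEM@4 WB@5
I1 sub r3 <- r4,r4: IF@2 ID@3 stall=0 (-) EX@4 MEM@5 WB@6
I2 mul r5 <- r3,r3: IF@3 ID@4 stall=2 (RAW on I1.r3 (WB@6)) EX@7 MEM@8 WB@9
I3 mul r1 <- r1,r3: IF@4 ID@7 stall=0 (-) EX@8 MEM@9 WB@10
I4 sub r3 <- r2,r4: IF@7 ID@8 stall=0 (-) EX@9 MEM@10 WB@11
I5 mul r2 <- r4,r1: IF@8 ID@9 stall=1 (RAW on I3.r1 (WB@10)) EX@11 MEM@12 WB@13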